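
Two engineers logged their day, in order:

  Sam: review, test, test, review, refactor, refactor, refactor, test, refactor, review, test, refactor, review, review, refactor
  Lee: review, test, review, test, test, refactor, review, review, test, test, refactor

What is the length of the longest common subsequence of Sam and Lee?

9

Match review at Sam[1]=Lee[1], then test at Sam[3]=Lee[2], then review at Sam[4]=Lee[3], then test at Sam[8]=Lee[4], then test at Sam[11]=Lee[5], then refactor at Sam[12]=Lee[6], then review at Sam[13]=Lee[7], then review at Sam[14]=Lee[8], then refactor at Sam[15]=Lee[11] — 9 tasks in the same relative order in both, and the DP table's final entry dp[15][11] is also 9, so no common subsequence is longer.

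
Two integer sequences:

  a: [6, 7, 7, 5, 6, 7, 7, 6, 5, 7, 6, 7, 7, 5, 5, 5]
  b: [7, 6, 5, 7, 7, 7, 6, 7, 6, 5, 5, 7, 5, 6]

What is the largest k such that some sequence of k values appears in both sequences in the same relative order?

10

Pick 6 [1,2], then 7 [3,4], then 7 [6,5], then 7 [7,6], then 6 [8,7], then 7 [10,8], then 6 [11,9], then 5 [14,10], then 5 [15,11], then 5 [16,13]; all 10 values appear in both, in order. The LCS DP gives dp[16][14] = 10, so this is optimal.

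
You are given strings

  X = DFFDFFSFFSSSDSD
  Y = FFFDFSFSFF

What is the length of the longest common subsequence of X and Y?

One common subsequence of length 8: F at X[2]=Y[2], then F at X[3]=Y[3], then D at X[4]=Y[4], then F at X[5]=Y[5], then F at X[6]=Y[7], then S at X[7]=Y[8], then F at X[8]=Y[9], then F at X[9]=Y[10]. Since dp[15][10] = 8, nothing longer is possible.

8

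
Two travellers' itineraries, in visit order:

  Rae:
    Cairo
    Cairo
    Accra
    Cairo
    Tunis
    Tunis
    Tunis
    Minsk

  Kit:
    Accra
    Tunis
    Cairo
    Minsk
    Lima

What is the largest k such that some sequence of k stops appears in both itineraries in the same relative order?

3

One common subsequence of length 3: Accra (Rae #3, Kit #1), Cairo (Rae #4, Kit #3), Minsk (Rae #8, Kit #4), and the DP table's final entry dp[8][5] is also 3, so no common subsequence is longer.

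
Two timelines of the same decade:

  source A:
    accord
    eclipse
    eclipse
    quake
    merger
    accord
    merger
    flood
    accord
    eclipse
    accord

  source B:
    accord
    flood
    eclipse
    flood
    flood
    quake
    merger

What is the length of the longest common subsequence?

Taking accord at source A[1]=source B[1], eclipse at source A[2]=source B[3], quake at source A[4]=source B[6], merger at source A[7]=source B[7] gives a common subsequence of length 4. Since dp[11][7] = 4, nothing longer is possible.

4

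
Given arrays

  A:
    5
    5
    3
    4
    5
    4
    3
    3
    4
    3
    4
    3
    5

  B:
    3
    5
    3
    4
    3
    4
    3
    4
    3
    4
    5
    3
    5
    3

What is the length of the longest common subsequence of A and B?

10

Taking 5 (A #2, B #2); then 3 (A #3, B #3); then 4 (A #4, B #4); then 4 (A #6, B #6); then 3 (A #8, B #7); then 4 (A #9, B #8); then 3 (A #10, B #9); then 4 (A #11, B #10); then 3 (A #12, B #12); then 5 (A #13, B #13) gives a common subsequence of length 10. Since dp[13][14] = 10, nothing longer is possible.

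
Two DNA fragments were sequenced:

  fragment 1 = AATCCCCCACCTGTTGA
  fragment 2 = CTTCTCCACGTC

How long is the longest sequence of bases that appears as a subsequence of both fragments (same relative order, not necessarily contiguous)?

Match T (fragment 1 #3, fragment 2 #3); then C (fragment 1 #4, fragment 2 #4); then C (fragment 1 #7, fragment 2 #6); then C (fragment 1 #8, fragment 2 #7); then A (fragment 1 #9, fragment 2 #8); then C (fragment 1 #11, fragment 2 #9); then G (fragment 1 #13, fragment 2 #10); then T (fragment 1 #14, fragment 2 #11) — 8 bases in the same relative order in both, and the DP table's final entry dp[17][12] is also 8, so no common subsequence is longer.

8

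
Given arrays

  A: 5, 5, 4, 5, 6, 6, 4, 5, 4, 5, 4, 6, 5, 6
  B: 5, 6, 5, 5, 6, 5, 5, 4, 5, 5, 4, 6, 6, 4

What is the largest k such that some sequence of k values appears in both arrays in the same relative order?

Pick 5 at A[1]=B[1], 5 at A[2]=B[3], 5 at A[4]=B[4], 6 at A[5]=B[5], 4 at A[7]=B[8], 5 at A[8]=B[9], 5 at A[10]=B[10], 4 at A[11]=B[11], 6 at A[12]=B[12], 6 at A[14]=B[13]; all 10 values appear in both, in order, and the DP table's final entry dp[14][14] is also 10, so no common subsequence is longer.

10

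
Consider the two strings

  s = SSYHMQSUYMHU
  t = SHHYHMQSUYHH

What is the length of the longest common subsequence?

Let dp[i][j] be the LCS length of the first i characters of s and the first j characters of t. dp[i][j] = dp[i-1][j-1]+1 when the i-th and j-th characters match, else max(dp[i-1][j], dp[i][j-1]).
    ·  S  H  H  Y  H  M  Q  S  U  Y  H  H
 ·  0  0  0  0  0  0  0  0  0  0  0  0  0
 S  0  1  1  1  1  1  1  1  1  1  1  1  1
 S  0  1  1  1  1  1  1  1  2  2  2  2  2
 Y  0  1  1  1  2  2  2  2  2  2  3  3  3
 H  0  1  2  2  2  3  3  3  3  3  3  4  4
 M  0  1  2  2  2  3  4  4  4  4  4  4  4
 Q  0  1  2  2  2  3  4  5  5  5  5  5  5
 S  0  1  2  2  2  3  4  5  6  6  6  6  6
 U  0  1  2  2  2  3  4  5  6  7  7  7  7
 Y  0  1  2  2  3  3  4  5  6  7  8  8  8
 M  0  1  2  2  3  3  4  5  6  7  8  8  8
 H  0  1  2  3  3  4  4  5  6  7  8  9  9
 U  0  1  2  3  3  4  4  5  6  7  8  9  9
dp[12][12] = 9. One LCS (by backtracking along matches): SYHMQSUYH.

9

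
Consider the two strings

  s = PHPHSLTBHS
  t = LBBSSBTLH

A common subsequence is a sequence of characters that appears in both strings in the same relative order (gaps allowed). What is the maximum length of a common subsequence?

Let dp[i][j] be the LCS length of the first i characters of s and the first j characters of t. dp[i][j] = dp[i-1][j-1]+1 when the i-th and j-th characters match, else max(dp[i-1][j], dp[i][j-1]).
    ·  L  B  B  S  S  B  T  L  H
 ·  0  0  0  0  0  0  0  0  0  0
 P  0  0  0  0  0  0  0  0  0  0
 H  0  0  0  0  0  0  0  0  0  1
 P  0  0  0  0  0  0  0  0  0  1
 H  0  0  0  0  0  0  0  0  0  1
 S  0  0  0  0  1  1  1  1  1  1
 L  0  1  1  1  1  1  1  1  2  2
 T  0  1  1  1  1  1  1  2  2  2
 B  0  1  2  2  2  2  2  2  2  2
 H  0  1  2  2  2  2  2  2  2  3
 S  0  1  2  2  3  3  3  3  3  3
dp[10][9] = 3. One LCS (by backtracking along matches): SLH.

3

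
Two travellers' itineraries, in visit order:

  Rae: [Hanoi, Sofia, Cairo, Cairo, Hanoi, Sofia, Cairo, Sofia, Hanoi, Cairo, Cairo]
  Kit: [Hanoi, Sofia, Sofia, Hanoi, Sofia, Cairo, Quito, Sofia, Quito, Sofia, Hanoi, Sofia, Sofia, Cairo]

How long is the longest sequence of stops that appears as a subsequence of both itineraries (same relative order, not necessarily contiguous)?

One common subsequence of length 8: Hanoi at Rae[1]=Kit[1], Sofia at Rae[2]=Kit[3], Hanoi at Rae[5]=Kit[4], Sofia at Rae[6]=Kit[5], Cairo at Rae[7]=Kit[6], Sofia at Rae[8]=Kit[10], Hanoi at Rae[9]=Kit[11], Cairo at Rae[11]=Kit[14]. dp[11][14] = 8 confirms this is the maximum.

8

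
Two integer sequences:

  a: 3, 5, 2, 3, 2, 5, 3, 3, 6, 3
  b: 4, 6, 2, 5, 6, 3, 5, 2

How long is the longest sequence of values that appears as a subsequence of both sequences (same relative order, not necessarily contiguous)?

Pick 2 at a[5]=b[3], 5 at a[6]=b[4], 6 at a[9]=b[5], 3 at a[10]=b[6]; all 4 values appear in both, in order. The LCS DP gives dp[10][8] = 4, so this is optimal.

4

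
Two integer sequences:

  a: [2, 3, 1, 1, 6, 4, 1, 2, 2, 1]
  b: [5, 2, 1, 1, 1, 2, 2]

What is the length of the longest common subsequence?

6

Match 2 at a[1]=b[2], 1 at a[3]=b[3], 1 at a[4]=b[4], 1 at a[7]=b[5], 2 at a[8]=b[6], 2 at a[9]=b[7] — 6 values in the same relative order in both. Since dp[10][7] = 6, nothing longer is possible.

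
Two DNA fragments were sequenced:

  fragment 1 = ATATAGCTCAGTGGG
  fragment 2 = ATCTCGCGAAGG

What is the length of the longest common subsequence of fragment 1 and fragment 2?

Match A (fragment 1 #3, fragment 2 #1); then T (fragment 1 #4, fragment 2 #2); then C (fragment 1 #7, fragment 2 #3); then T (fragment 1 #8, fragment 2 #4); then C (fragment 1 #9, fragment 2 #5); then G (fragment 1 #11, fragment 2 #6); then G (fragment 1 #13, fragment 2 #8); then G (fragment 1 #14, fragment 2 #11); then G (fragment 1 #15, fragment 2 #12) — 9 bases in the same relative order in both. Since dp[15][12] = 9, nothing longer is possible.

9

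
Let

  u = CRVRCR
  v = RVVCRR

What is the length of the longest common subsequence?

Let dp[i][j] be the LCS length of the first i characters of u and the first j characters of v. dp[i][j] = dp[i-1][j-1]+1 when the i-th and j-th characters match, else max(dp[i-1][j], dp[i][j-1]).
    ·  R  V  V  C  R  R
 ·  0  0  0  0  0  0  0
 C  0  0  0  0  1  1  1
 R  0  1  1  1  1  2  2
 V  0  1  2  2  2  2  2
 R  0  1  2  2  2  3  3
 C  0  1  2  2  3  3  3
 R  0  1  2  2  3  4  4
dp[6][6] = 4. One LCS (by backtracking along matches): RVRR.

4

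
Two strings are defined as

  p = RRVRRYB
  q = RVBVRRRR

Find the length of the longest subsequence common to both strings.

Match R at p[1]=q[5], then R at p[2]=q[6], then R at p[4]=q[7], then R at p[5]=q[8] — 4 characters in the same relative order in both, and the DP table's final entry dp[7][8] is also 4, so no common subsequence is longer.

4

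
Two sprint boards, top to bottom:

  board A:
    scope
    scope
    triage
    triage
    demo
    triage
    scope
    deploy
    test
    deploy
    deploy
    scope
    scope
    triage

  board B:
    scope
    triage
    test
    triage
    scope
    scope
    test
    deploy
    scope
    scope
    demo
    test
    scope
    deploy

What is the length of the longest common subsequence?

Taking scope at board A[2]=board B[1]; then triage at board A[3]=board B[2]; then triage at board A[4]=board B[4]; then scope at board A[7]=board B[6]; then test at board A[9]=board B[7]; then deploy at board A[10]=board B[8]; then scope at board A[12]=board B[10]; then scope at board A[13]=board B[13] gives a common subsequence of length 8. The LCS DP gives dp[14][14] = 8, so this is optimal.

8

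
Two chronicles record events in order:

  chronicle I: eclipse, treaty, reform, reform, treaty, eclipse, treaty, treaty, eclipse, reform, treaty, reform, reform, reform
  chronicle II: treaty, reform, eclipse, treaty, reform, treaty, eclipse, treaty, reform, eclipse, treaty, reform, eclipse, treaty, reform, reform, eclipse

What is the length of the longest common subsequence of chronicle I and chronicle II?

11

One common subsequence of length 11: eclipse [1,3]; then treaty [2,4]; then reform [4,5]; then treaty [5,6]; then eclipse [6,7]; then treaty [7,8]; then treaty [8,11]; then eclipse [9,13]; then treaty [11,14]; then reform [12,15]; then reform [13,16]. Since dp[14][17] = 11, nothing longer is possible.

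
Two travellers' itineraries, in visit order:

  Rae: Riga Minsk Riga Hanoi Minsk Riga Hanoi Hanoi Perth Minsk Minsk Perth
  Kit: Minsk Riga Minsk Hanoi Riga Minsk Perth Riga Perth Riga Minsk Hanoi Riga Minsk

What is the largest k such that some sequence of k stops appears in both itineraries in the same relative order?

8

One common subsequence of length 8: Riga at Rae[1]=Kit[2] → Minsk at Rae[2]=Kit[3] → Riga at Rae[3]=Kit[5] → Minsk at Rae[5]=Kit[6] → Riga at Rae[6]=Kit[8] → Perth at Rae[9]=Kit[9] → Minsk at Rae[10]=Kit[11] → Minsk at Rae[11]=Kit[14], and the DP table's final entry dp[12][14] is also 8, so no common subsequence is longer.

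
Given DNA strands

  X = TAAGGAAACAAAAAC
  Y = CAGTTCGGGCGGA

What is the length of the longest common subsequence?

One common subsequence of length 5: T (X #1, Y #5), then G (X #4, Y #8), then G (X #5, Y #9), then C (X #9, Y #10), then A (X #14, Y #13). The LCS DP gives dp[15][13] = 5, so this is optimal.

5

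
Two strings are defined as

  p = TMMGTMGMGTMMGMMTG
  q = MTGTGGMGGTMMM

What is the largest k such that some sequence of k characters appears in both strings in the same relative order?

One common subsequence of length 10: T at p[1]=q[2]; then G at p[4]=q[3]; then T at p[5]=q[4]; then M at p[6]=q[7]; then G at p[7]=q[8]; then G at p[9]=q[9]; then T at p[10]=q[10]; then M at p[12]=q[11]; then M at p[14]=q[12]; then M at p[15]=q[13]. The LCS DP gives dp[17][13] = 10, so this is optimal.

10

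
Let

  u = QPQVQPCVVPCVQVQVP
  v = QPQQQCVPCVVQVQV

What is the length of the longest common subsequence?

Match Q [1,1], P [2,2], Q [3,4], Q [5,5], C [7,6], V [9,7], P [10,8], C [11,9], V [12,11], Q [13,12], V [14,13], Q [15,14], V [16,15] — 13 characters in the same relative order in both. dp[17][15] = 13 confirms this is the maximum.

13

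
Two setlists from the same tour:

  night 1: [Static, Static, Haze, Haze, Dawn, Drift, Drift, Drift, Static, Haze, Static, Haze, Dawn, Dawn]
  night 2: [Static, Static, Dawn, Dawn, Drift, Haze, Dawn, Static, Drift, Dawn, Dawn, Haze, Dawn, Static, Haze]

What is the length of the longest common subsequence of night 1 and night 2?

Match Static [1,1], then Static [2,2], then Haze [4,6], then Dawn [5,7], then Drift [6,9], then Haze [10,12], then Static [11,14], then Haze [12,15] — 8 songs in the same relative order in both. Since dp[14][15] = 8, nothing longer is possible.

8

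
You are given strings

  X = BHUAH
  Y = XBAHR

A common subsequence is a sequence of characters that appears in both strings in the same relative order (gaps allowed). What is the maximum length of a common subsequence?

Pick B (X #1, Y #2) → A (X #4, Y #3) → H (X #5, Y #4); all 3 characters appear in both, in order. The LCS DP gives dp[5][5] = 3, so this is optimal.

3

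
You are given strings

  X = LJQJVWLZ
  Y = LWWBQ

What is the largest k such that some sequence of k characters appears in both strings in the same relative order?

Let dp[i][j] be the LCS length of the first i characters of X and the first j characters of Y. dp[i][j] = dp[i-1][j-1]+1 when the i-th and j-th characters match, else max(dp[i-1][j], dp[i][j-1]).
    ·  L  W  W  B  Q
 ·  0  0  0  0  0  0
 L  0  1  1  1  1  1
 J  0  1  1  1  1  1
 Q  0  1  1  1  1  2
 J  0  1  1  1  1  2
 V  0  1  1  1  1  2
 W  0  1  2  2  2  2
 L  0  1  2  2  2  2
 Z  0  1  2  2  2  2
dp[8][5] = 2. One LCS (by backtracking along matches): LQ.

2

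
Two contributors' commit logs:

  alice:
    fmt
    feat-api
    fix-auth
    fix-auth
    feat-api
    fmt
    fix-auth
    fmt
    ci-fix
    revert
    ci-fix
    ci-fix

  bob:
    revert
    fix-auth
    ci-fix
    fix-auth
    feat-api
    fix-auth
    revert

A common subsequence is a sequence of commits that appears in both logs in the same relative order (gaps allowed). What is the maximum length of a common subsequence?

Pick fix-auth at alice[3]=bob[2], then fix-auth at alice[4]=bob[4], then feat-api at alice[5]=bob[5], then fix-auth at alice[7]=bob[6], then revert at alice[10]=bob[7]; all 5 commits appear in both, in order. The LCS DP gives dp[12][7] = 5, so this is optimal.

5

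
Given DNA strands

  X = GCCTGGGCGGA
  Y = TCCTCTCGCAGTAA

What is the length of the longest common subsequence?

Taking C (X #2, Y #3) → C (X #3, Y #5) → T (X #4, Y #6) → G (X #7, Y #8) → C (X #8, Y #9) → G (X #9, Y #11) → A (X #11, Y #14) gives a common subsequence of length 7. Since dp[11][14] = 7, nothing longer is possible.

7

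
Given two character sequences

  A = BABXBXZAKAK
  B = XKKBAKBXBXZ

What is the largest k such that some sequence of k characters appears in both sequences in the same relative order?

7

Let dp[i][j] be the LCS length of the first i characters of A and the first j characters of B. dp[i][j] = dp[i-1][j-1]+1 when the i-th and j-th characters match, else max(dp[i-1][j], dp[i][j-1]).
    ·  X  K  K  B  A  K  B  X  B  X  Z
 ·  0  0  0  0  0  0  0  0  0  0  0  0
 B  0  0  0  0  1  1  1  1  1  1  1  1
 A  0  0  0  0  1  2  2  2  2  2  2  2
 B  0  0  0  0  1  2  2  3  3  3  3  3
 X  0  1  1  1  1  2  2  3  4  4  4  4
 B  0  1  1  1  2  2  2  3  4  5  5  5
 X  0  1  1  1  2  2  2  3  4  5  6  6
 Z  0  1  1  1  2  2  2  3  4  5  6  7
 A  0  1  1  1  2  3  3  3  4  5  6  7
 K  0  1  2  2  2  3  4  4  4  5  6  7
 A  0  1  2  2  2  3  4  4  4  5  6  7
 K  0  1  2  3  3  3  4  4  4  5  6  7
dp[11][11] = 7. One LCS (by backtracking along matches): BABXBXZ.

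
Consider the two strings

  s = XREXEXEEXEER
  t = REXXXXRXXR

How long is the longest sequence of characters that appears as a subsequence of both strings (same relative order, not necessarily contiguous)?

Match R at s[2]=t[1], E at s[3]=t[2], X at s[4]=t[6], X at s[6]=t[8], X at s[9]=t[9], R at s[12]=t[10] — 6 characters in the same relative order in both. Since dp[12][10] = 6, nothing longer is possible.

6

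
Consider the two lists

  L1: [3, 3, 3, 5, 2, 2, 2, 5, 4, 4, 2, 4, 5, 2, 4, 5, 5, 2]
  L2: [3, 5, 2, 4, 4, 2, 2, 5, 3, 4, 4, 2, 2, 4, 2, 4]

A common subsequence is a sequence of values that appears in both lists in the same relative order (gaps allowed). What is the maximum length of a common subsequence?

Taking 3 at L1[3]=L2[1]; then 5 at L1[4]=L2[2]; then 2 at L1[5]=L2[3]; then 2 at L1[6]=L2[6]; then 2 at L1[7]=L2[7]; then 5 at L1[8]=L2[8]; then 4 at L1[9]=L2[10]; then 4 at L1[10]=L2[11]; then 2 at L1[11]=L2[13]; then 4 at L1[12]=L2[14]; then 2 at L1[14]=L2[15]; then 4 at L1[15]=L2[16] gives a common subsequence of length 12. dp[18][16] = 12 confirms this is the maximum.

12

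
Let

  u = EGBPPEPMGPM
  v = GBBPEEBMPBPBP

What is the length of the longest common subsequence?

6

Pick G (u #2, v #1) → B (u #3, v #3) → P (u #4, v #4) → P (u #5, v #9) → P (u #7, v #11) → P (u #10, v #13); all 6 characters appear in both, in order, and the DP table's final entry dp[11][13] is also 6, so no common subsequence is longer.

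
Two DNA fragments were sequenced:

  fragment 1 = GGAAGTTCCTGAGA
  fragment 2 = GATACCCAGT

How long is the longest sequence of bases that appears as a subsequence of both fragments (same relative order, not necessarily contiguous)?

7

Match G (fragment 1 #2, fragment 2 #1); then A (fragment 1 #3, fragment 2 #2); then A (fragment 1 #4, fragment 2 #4); then C (fragment 1 #8, fragment 2 #6); then C (fragment 1 #9, fragment 2 #7); then A (fragment 1 #12, fragment 2 #8); then G (fragment 1 #13, fragment 2 #9) — 7 bases in the same relative order in both. Since dp[14][10] = 7, nothing longer is possible.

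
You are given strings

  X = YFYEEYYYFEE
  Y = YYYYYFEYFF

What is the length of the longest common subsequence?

7

One common subsequence of length 7: Y (X #1, Y #1), Y (X #3, Y #2), Y (X #6, Y #3), Y (X #7, Y #4), Y (X #8, Y #5), F (X #9, Y #6), E (X #10, Y #7). dp[11][10] = 7 confirms this is the maximum.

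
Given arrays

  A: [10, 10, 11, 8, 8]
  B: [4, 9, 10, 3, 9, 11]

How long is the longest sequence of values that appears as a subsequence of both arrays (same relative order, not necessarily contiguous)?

2

Match 10 (A #1, B #3), then 11 (A #3, B #6) — 2 values in the same relative order in both. The LCS DP gives dp[5][6] = 2, so this is optimal.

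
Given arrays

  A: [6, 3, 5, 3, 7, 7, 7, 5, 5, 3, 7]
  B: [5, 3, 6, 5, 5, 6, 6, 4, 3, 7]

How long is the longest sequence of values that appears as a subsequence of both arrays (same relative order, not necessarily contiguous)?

Let dp[i][j] be the LCS length of the first i values of A and the first j values of B. dp[i][j] = dp[i-1][j-1]+1 when the i-th and j-th values match, else max(dp[i-1][j], dp[i][j-1]).
    ·  5  3  6  5  5  6  6  4  3  7
 ·  0  0  0  0  0  0  0  0  0  0  0
 6  0  0  0  1  1  1  1  1  1  1  1
 3  0  0  1  1  1  1  1  1  1  2  2
 5  0  1  1  1  2  2  2  2  2  2  2
 3  0  1  2  2  2  2  2  2  2  3  3
 7  0  1  2  2  2  2  2  2  2  3  4
 7  0  1  2  2  2  2  2  2  2  3  4
 7  0  1  2  2  2  2  2  2  2  3  4
 5  0  1  2  2  3  3  3  3  3  3  4
 5  0  1  2  2  3  4  4  4  4  4  4
 3  0  1  2  2  3  4  4  4  4  5  5
 7  0  1  2  2  3  4  4  4  4  5  6
dp[11][10] = 6. One LCS (by backtracking along matches): 5, 3, 5, 5, 3, 7.

6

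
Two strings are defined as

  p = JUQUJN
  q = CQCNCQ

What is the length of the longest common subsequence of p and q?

2

Pick Q [3,2]; then N [6,4]; all 2 characters appear in both, in order, and the DP table's final entry dp[6][6] is also 2, so no common subsequence is longer.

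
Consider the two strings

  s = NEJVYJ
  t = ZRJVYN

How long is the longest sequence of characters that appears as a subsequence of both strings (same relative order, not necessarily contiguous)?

Pick J [3,3]; then V [4,4]; then Y [5,5]; all 3 characters appear in both, in order, and the DP table's final entry dp[6][6] is also 3, so no common subsequence is longer.

3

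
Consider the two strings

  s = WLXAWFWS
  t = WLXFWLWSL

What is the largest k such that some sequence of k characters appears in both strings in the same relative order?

Let dp[i][j] be the LCS length of the first i characters of s and the first j characters of t. dp[i][j] = dp[i-1][j-1]+1 when the i-th and j-th characters match, else max(dp[i-1][j], dp[i][j-1]).
    ·  W  L  X  F  W  L  W  S  L
 ·  0  0  0  0  0  0  0  0  0  0
 W  0  1  1  1  1  1  1  1  1  1
 L  0  1  2  2  2  2  2  2  2  2
 X  0  1  2  3  3  3  3  3  3  3
 A  0  1  2  3  3  3  3  3  3  3
 W  0  1  2  3  3  4  4  4  4  4
 F  0  1  2  3  4  4  4  4  4  4
 W  0  1  2  3  4  5  5  5  5  5
 S  0  1  2  3  4  5  5  5  6  6
dp[8][9] = 6. One LCS (by backtracking along matches): WLXWWS.

6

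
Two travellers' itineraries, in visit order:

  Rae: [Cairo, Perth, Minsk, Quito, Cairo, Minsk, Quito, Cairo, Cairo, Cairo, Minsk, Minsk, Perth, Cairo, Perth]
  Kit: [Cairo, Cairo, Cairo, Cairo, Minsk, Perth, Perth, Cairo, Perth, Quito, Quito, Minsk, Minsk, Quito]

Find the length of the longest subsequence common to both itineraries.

One common subsequence of length 8: Cairo [5,1] → Cairo [8,2] → Cairo [9,3] → Cairo [10,4] → Minsk [11,5] → Perth [13,7] → Cairo [14,8] → Perth [15,9], and the DP table's final entry dp[15][14] is also 8, so no common subsequence is longer.

8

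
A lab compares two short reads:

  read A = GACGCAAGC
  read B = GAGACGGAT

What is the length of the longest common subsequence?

Let dp[i][j] be the LCS length of the first i bases of read A and the first j bases of read B. dp[i][j] = dp[i-1][j-1]+1 when the i-th and j-th bases match, else max(dp[i-1][j], dp[i][j-1]).
    ·  G  A  G  A  C  G  G  A  T
 ·  0  0  0  0  0  0  0  0  0  0
 G  0  1  1  1  1  1  1  1  1  1
 A  0  1  2  2  2  2  2  2  2  2
 C  0  1  2  2  2  3  3  3  3  3
 G  0  1  2  3  3  3  4  4  4  4
 C  0  1  2  3  3  4  4  4  4  4
 A  0  1  2  3  4  4  4  4  5  5
 A  0  1  2  3  4  4  4  4  5  5
 G  0  1  2  3  4  4  5  5  5  5
 C  0  1  2  3  4  5  5  5  5  5
dp[9][9] = 5. One LCS (by backtracking along matches): GACGA.

5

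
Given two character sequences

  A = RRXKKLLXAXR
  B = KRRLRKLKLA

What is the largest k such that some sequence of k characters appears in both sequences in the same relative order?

6

Let dp[i][j] be the LCS length of the first i characters of A and the first j characters of B. dp[i][j] = dp[i-1][j-1]+1 when the i-th and j-th characters match, else max(dp[i-1][j], dp[i][j-1]).
    ·  K  R  R  L  R  K  L  K  L  A
 ·  0  0  0  0  0  0  0  0  0  0  0
 R  0  0  1  1  1  1  1  1  1  1  1
 R  0  0  1  2  2  2  2  2  2  2  2
 X  0  0  1  2  2  2  2  2  2  2  2
 K  0  1  1  2  2  2  3  3  3  3  3
 K  0  1  1  2  2  2  3  3  4  4  4
 L  0  1  1  2  3  3  3  4  4  5  5
 L  0  1  1  2  3  3  3  4  4  5  5
 X  0  1  1  2  3  3  3  4  4  5  5
 A  0  1  1  2  3  3  3  4  4  5  6
 X  0  1  1  2  3  3  3  4  4  5  6
 R  0  1  2  2  3  4  4  4  4  5  6
dp[11][10] = 6. One LCS (by backtracking along matches): RRKKLA.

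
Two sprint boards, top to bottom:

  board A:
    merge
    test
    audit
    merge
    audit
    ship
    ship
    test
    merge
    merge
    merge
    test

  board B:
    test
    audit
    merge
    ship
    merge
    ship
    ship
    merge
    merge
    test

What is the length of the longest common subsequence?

One common subsequence of length 8: test [2,1] → audit [3,2] → merge [4,5] → ship [6,6] → ship [7,7] → merge [10,8] → merge [11,9] → test [12,10]. The LCS DP gives dp[12][10] = 8, so this is optimal.

8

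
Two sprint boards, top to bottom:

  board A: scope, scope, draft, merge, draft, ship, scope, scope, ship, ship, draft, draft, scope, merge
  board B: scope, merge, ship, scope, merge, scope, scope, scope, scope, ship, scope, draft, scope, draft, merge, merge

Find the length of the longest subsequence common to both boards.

Taking scope [1,1]; then scope [2,4]; then merge [4,5]; then scope [7,8]; then scope [8,9]; then ship [9,10]; then draft [11,12]; then draft [12,14]; then merge [14,16] gives a common subsequence of length 9. The LCS DP gives dp[14][16] = 9, so this is optimal.

9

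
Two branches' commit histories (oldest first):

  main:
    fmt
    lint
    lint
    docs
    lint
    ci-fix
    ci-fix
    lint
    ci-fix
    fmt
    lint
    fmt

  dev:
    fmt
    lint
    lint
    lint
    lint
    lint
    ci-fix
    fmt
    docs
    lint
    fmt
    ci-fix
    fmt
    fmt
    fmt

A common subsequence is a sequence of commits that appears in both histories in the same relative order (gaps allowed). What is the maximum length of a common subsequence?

One common subsequence of length 9: fmt [1,1]; then lint [2,4]; then lint [3,5]; then lint [5,6]; then ci-fix [6,7]; then lint [8,10]; then ci-fix [9,12]; then fmt [10,14]; then fmt [12,15]. The LCS DP gives dp[12][15] = 9, so this is optimal.

9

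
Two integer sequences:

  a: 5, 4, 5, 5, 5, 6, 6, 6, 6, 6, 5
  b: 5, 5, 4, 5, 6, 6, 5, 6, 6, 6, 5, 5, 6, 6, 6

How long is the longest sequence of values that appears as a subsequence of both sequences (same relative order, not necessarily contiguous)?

Match 5 [1,2], then 4 [2,3], then 5 [3,4], then 5 [4,7], then 6 [6,9], then 6 [7,10], then 6 [8,13], then 6 [9,14], then 6 [10,15] — 9 values in the same relative order in both. The LCS DP gives dp[11][15] = 9, so this is optimal.

9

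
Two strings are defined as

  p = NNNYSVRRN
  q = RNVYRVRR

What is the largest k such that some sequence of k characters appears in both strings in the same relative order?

5

One common subsequence of length 5: N [1,2] → Y [4,4] → V [6,6] → R [7,7] → R [8,8]. The LCS DP gives dp[9][8] = 5, so this is optimal.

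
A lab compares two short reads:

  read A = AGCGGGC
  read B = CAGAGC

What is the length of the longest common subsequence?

4

One common subsequence of length 4: A [1,2]; then G [2,3]; then G [6,5]; then C [7,6], and the DP table's final entry dp[7][6] is also 4, so no common subsequence is longer.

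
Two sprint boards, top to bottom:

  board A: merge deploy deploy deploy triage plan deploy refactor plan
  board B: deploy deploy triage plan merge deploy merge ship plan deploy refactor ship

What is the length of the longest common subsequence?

Match deploy [2,1], deploy [3,2], deploy [4,6], plan [6,9], deploy [7,10], refactor [8,11] — 6 tasks in the same relative order in both. The LCS DP gives dp[9][12] = 6, so this is optimal.

6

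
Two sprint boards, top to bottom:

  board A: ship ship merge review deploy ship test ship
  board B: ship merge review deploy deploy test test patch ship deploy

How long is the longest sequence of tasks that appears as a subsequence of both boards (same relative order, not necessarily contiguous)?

Match ship [2,1]; then merge [3,2]; then review [4,3]; then deploy [5,5]; then test [7,7]; then ship [8,9] — 6 tasks in the same relative order in both. The LCS DP gives dp[8][10] = 6, so this is optimal.

6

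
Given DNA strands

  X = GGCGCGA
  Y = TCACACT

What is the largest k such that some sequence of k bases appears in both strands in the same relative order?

Let dp[i][j] be the LCS length of the first i bases of X and the first j bases of Y. dp[i][j] = dp[i-1][j-1]+1 when the i-th and j-th bases match, else max(dp[i-1][j], dp[i][j-1]).
    ·  T  C  A  C  A  C  T
 ·  0  0  0  0  0  0  0  0
 G  0  0  0  0  0  0  0  0
 G  0  0  0  0  0  0  0  0
 C  0  0  1  1  1  1  1  1
 G  0  0  1  1  1  1  1  1
 C  0  0  1  1  2  2  2  2
 G  0  0  1  1  2  2  2  2
 A  0  0  1  2  2  3  3  3
dp[7][7] = 3. One LCS (by backtracking along matches): CCA.

3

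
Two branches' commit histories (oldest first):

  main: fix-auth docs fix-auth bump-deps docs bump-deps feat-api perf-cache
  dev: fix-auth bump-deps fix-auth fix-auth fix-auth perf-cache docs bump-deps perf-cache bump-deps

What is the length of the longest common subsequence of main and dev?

5

Taking fix-auth (main #1, dev #4), then fix-auth (main #3, dev #5), then docs (main #5, dev #7), then bump-deps (main #6, dev #8), then perf-cache (main #8, dev #9) gives a common subsequence of length 5, and the DP table's final entry dp[8][10] is also 5, so no common subsequence is longer.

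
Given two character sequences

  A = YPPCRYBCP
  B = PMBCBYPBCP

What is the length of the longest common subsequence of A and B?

One common subsequence of length 6: P (A #2, B #1), then C (A #4, B #4), then Y (A #6, B #6), then B (A #7, B #8), then C (A #8, B #9), then P (A #9, B #10), and the DP table's final entry dp[9][10] is also 6, so no common subsequence is longer.

6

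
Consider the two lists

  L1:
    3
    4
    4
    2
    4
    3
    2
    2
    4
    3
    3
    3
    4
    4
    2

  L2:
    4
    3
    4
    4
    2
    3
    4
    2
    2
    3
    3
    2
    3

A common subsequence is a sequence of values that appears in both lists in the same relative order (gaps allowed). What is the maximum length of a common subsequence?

10

Pick 3 (L1 #1, L2 #2); then 4 (L1 #2, L2 #3); then 4 (L1 #3, L2 #4); then 2 (L1 #4, L2 #5); then 4 (L1 #5, L2 #7); then 2 (L1 #7, L2 #8); then 2 (L1 #8, L2 #9); then 3 (L1 #10, L2 #10); then 3 (L1 #11, L2 #11); then 3 (L1 #12, L2 #13); all 10 values appear in both, in order. Since dp[15][13] = 10, nothing longer is possible.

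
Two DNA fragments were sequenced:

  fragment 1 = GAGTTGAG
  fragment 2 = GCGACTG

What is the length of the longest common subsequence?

4

Match G [1,3], A [2,4], T [5,6], G [8,7] — 4 bases in the same relative order in both. Since dp[8][7] = 4, nothing longer is possible.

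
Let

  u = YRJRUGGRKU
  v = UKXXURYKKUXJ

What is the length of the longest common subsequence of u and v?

Pick U (u #5, v #5), then R (u #8, v #6), then K (u #9, v #9), then U (u #10, v #10); all 4 characters appear in both, in order. Since dp[10][12] = 4, nothing longer is possible.

4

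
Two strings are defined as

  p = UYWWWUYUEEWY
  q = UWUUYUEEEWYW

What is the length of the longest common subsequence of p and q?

9

Taking U (p #1, q #1), W (p #3, q #2), U (p #6, q #4), Y (p #7, q #5), U (p #8, q #6), E (p #9, q #8), E (p #10, q #9), W (p #11, q #10), Y (p #12, q #11) gives a common subsequence of length 9, and the DP table's final entry dp[12][12] is also 9, so no common subsequence is longer.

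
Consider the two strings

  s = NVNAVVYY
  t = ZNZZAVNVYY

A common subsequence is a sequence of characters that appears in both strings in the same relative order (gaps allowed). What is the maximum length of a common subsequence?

Match N [1,2]; then V [2,6]; then N [3,7]; then V [6,8]; then Y [7,9]; then Y [8,10] — 6 characters in the same relative order in both. Since dp[8][10] = 6, nothing longer is possible.

6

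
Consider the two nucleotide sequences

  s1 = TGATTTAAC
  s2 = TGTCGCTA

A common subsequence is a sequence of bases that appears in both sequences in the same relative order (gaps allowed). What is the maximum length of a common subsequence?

5

Pick T [1,1], G [2,2], T [4,3], T [6,7], A [8,8]; all 5 bases appear in both, in order. Since dp[9][8] = 5, nothing longer is possible.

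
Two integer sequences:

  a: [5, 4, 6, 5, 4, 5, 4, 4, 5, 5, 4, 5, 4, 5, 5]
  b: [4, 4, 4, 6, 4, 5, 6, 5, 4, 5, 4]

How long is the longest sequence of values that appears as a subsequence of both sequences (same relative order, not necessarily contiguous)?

Taking 4 [2,1], 4 [5,2], 4 [7,3], 4 [8,5], 5 [9,6], 5 [10,8], 4 [11,9], 5 [12,10], 4 [13,11] gives a common subsequence of length 9, and the DP table's final entry dp[15][11] is also 9, so no common subsequence is longer.

9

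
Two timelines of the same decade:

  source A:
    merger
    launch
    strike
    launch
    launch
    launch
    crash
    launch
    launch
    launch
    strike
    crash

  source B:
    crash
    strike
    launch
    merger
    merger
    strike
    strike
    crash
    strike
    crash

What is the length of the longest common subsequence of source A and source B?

5

Match merger (source A #1, source B #5); then strike (source A #3, source B #7); then crash (source A #7, source B #8); then strike (source A #11, source B #9); then crash (source A #12, source B #10) — 5 events in the same relative order in both. The LCS DP gives dp[12][10] = 5, so this is optimal.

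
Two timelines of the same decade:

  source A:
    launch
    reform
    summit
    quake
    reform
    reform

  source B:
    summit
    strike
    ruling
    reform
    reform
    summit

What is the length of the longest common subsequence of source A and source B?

3

Taking summit [3,1], then reform [5,4], then reform [6,5] gives a common subsequence of length 3. The LCS DP gives dp[6][6] = 3, so this is optimal.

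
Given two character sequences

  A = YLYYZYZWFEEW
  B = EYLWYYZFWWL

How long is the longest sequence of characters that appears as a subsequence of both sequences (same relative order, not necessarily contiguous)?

Let dp[i][j] be the LCS length of the first i characters of A and the first j characters of B. dp[i][j] = dp[i-1][j-1]+1 when the i-th and j-th characters match, else max(dp[i-1][j], dp[i][j-1]).
    ·  E  Y  L  W  Y  Y  Z  F  W  W  L
 ·  0  0  0  0  0  0  0  0  0  0  0  0
 Y  0  0  1  1  1  1  1  1  1  1  1  1
 L  0  0  1  2  2  2  2  2  2  2  2  2
 Y  0  0  1  2  2  3  3  3  3  3  3  3
 Y  0  0  1  2  2  3  4  4  4  4  4  4
 Z  0  0  1  2  2  3  4  5  5  5  5  5
 Y  0  0  1  2  2  3  4  5  5  5  5  5
 Z  0  0  1  2  2  3  4  5  5  5  5  5
 W  0  0  1  2  3  3  4  5  5  6  6  6
 F  0  0  1  2  3  3  4  5  6  6  6  6
 E  0  1  1  2  3  3  4  5  6  6  6  6
 E  0  1  1  2  3  3  4  5  6  6  6  6
 W  0  1  1  2  3  3  4  5  6  7  7  7
dp[12][11] = 7. One LCS (by backtracking along matches): YLYYZWW.

7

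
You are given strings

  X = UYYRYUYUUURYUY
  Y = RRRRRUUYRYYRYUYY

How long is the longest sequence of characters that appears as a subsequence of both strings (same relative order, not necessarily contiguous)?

9

Match U (X #1, Y #7) → Y (X #3, Y #8) → R (X #4, Y #9) → Y (X #5, Y #10) → Y (X #7, Y #11) → R (X #11, Y #12) → Y (X #12, Y #13) → U (X #13, Y #14) → Y (X #14, Y #16) — 9 characters in the same relative order in both, and the DP table's final entry dp[14][16] is also 9, so no common subsequence is longer.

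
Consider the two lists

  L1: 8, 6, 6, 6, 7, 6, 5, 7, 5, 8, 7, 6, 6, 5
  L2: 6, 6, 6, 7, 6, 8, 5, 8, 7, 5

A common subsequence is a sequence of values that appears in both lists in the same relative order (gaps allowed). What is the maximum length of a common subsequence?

9

Match 6 at L1[2]=L2[1]; then 6 at L1[3]=L2[2]; then 6 at L1[4]=L2[3]; then 7 at L1[5]=L2[4]; then 6 at L1[6]=L2[5]; then 5 at L1[9]=L2[7]; then 8 at L1[10]=L2[8]; then 7 at L1[11]=L2[9]; then 5 at L1[14]=L2[10] — 9 values in the same relative order in both. Since dp[14][10] = 9, nothing longer is possible.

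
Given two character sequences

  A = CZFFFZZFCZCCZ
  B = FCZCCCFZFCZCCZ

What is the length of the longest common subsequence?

Match C (A #1, B #2), then Z (A #2, B #3), then F (A #5, B #7), then Z (A #7, B #8), then F (A #8, B #9), then C (A #9, B #10), then Z (A #10, B #11), then C (A #11, B #12), then C (A #12, B #13), then Z (A #13, B #14) — 10 characters in the same relative order in both, and the DP table's final entry dp[13][14] is also 10, so no common subsequence is longer.

10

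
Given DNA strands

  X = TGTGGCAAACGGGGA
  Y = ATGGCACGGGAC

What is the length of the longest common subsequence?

10

One common subsequence of length 10: T (X #3, Y #2) → G (X #4, Y #3) → G (X #5, Y #4) → C (X #6, Y #5) → A (X #9, Y #6) → C (X #10, Y #7) → G (X #12, Y #8) → G (X #13, Y #9) → G (X #14, Y #10) → A (X #15, Y #11). Since dp[15][12] = 10, nothing longer is possible.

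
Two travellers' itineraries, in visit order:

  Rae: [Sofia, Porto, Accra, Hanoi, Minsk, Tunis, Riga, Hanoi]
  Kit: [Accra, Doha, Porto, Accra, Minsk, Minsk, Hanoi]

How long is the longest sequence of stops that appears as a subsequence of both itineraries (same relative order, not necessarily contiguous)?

Taking Porto [2,3], then Accra [3,4], then Minsk [5,6], then Hanoi [8,7] gives a common subsequence of length 4. Since dp[8][7] = 4, nothing longer is possible.

4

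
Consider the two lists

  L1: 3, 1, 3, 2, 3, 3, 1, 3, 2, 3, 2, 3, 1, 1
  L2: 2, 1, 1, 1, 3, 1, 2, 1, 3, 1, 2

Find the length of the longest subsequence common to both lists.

6

One common subsequence of length 6: 3 at L1[1]=L2[5], then 1 at L1[2]=L2[6], then 2 at L1[4]=L2[7], then 3 at L1[6]=L2[9], then 1 at L1[7]=L2[10], then 2 at L1[11]=L2[11], and the DP table's final entry dp[14][11] is also 6, so no common subsequence is longer.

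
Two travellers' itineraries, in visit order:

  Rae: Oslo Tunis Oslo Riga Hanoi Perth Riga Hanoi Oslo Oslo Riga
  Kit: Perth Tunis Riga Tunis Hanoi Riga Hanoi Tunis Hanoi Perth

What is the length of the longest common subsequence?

5

Pick Tunis (Rae #2, Kit #2), Riga (Rae #4, Kit #3), Hanoi (Rae #5, Kit #5), Riga (Rae #7, Kit #6), Hanoi (Rae #8, Kit #9); all 5 stops appear in both, in order. Since dp[11][10] = 5, nothing longer is possible.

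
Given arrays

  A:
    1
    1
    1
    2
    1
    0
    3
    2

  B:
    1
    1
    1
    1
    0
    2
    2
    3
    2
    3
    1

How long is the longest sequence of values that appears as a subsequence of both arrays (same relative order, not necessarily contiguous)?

7

Let dp[i][j] be the LCS length of the first i values of A and the first j values of B. dp[i][j] = dp[i-1][j-1]+1 when the i-th and j-th values match, else max(dp[i-1][j], dp[i][j-1]).
    ·  1  1  1  1  0  2  2  3  2  3  1
 ·  0  0  0  0  0  0  0  0  0  0  0  0
 1  0  1  1  1  1  1  1  1  1  1  1  1
 1  0  1  2  2  2  2  2  2  2  2  2  2
 1  0  1  2  3  3  3  3  3  3  3  3  3
 2  0  1  2  3  3  3  4  4  4  4  4  4
 1  0  1  2  3  4  4  4  4  4  4  4  5
 0  0  1  2  3  4  5  5  5  5  5  5  5
 3  0  1  2  3  4  5  5  5  6  6  6  6
 2  0  1  2  3  4  5  6  6  6  7  7  7
dp[8][11] = 7. One LCS (by backtracking along matches): 1, 1, 1, 1, 0, 3, 2.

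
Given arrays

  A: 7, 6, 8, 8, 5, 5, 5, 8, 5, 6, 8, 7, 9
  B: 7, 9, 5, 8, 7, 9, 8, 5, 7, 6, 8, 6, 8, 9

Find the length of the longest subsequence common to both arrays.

Match 7 at A[1]=B[1] → 8 at A[3]=B[4] → 8 at A[4]=B[7] → 5 at A[5]=B[8] → 8 at A[8]=B[11] → 6 at A[10]=B[12] → 8 at A[11]=B[13] → 9 at A[13]=B[14] — 8 values in the same relative order in both. The LCS DP gives dp[13][14] = 8, so this is optimal.

8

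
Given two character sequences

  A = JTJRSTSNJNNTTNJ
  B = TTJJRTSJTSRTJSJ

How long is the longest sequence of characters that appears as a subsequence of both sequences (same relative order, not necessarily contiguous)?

9

Match J [1,3], J [3,4], R [4,5], T [6,6], S [7,7], J [9,8], T [12,9], T [13,12], J [15,15] — 9 characters in the same relative order in both. Since dp[15][15] = 9, nothing longer is possible.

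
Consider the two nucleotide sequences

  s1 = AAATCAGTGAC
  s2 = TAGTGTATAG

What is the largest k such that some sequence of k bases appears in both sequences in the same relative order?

Taking T at s1[4]=s2[1] → A at s1[6]=s2[2] → G at s1[7]=s2[3] → T at s1[8]=s2[4] → G at s1[9]=s2[5] → A at s1[10]=s2[9] gives a common subsequence of length 6. Since dp[11][10] = 6, nothing longer is possible.

6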